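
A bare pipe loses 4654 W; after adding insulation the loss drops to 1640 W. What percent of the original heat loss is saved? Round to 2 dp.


Savings = ((4654-1640)/4654)*100 = 64.76 %

64.76 %


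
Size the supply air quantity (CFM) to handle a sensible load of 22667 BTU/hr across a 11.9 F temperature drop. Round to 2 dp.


CFM = 22667 / (1.08 * 11.9) = 1763.69

1763.69 CFM


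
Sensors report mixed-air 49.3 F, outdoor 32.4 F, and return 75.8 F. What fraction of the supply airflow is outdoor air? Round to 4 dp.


frac = (49.3 - 75.8) / (32.4 - 75.8) = 0.6106

0.6106


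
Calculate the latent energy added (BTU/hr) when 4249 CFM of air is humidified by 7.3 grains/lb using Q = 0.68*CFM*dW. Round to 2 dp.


Q = 0.68 * 4249 * 7.3 = 21092.04 BTU/hr

21092.04 BTU/hr


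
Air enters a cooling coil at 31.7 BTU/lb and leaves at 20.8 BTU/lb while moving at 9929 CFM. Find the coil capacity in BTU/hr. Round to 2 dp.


Q = 4.5 * 9929 * (31.7 - 20.8) = 487017.45 BTU/hr

487017.45 BTU/hr


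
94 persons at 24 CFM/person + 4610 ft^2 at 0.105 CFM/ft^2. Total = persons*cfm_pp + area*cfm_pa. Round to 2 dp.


Total = 94*24 + 4610*0.105 = 2740.05 CFM

2740.05 CFM


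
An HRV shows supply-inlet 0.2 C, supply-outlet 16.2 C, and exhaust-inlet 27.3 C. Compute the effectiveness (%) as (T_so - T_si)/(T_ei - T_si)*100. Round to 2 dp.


eff = (16.2-0.2)/(27.3-0.2)*100 = 59.04 %

59.04 %


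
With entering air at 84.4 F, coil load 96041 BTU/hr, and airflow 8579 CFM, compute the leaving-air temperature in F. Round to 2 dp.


dT = 96041/(1.08*8579) = 10.3656
T_leave = 84.4 - 10.3656 = 74.03 F

74.03 F


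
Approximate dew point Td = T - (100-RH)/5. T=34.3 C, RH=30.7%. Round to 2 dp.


Td = 34.3 - (100-30.7)/5 = 20.44 C

20.44 C


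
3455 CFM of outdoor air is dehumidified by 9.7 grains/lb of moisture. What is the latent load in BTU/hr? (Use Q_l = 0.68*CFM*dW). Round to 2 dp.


Q = 0.68 * 3455 * 9.7 = 22789.18 BTU/hr

22789.18 BTU/hr


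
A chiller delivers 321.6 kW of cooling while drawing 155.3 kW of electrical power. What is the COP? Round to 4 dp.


COP = 321.6 / 155.3 = 2.0708

2.0708


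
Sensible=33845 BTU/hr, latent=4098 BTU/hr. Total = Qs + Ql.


Qt = 33845 + 4098 = 37943 BTU/hr

37943 BTU/hr


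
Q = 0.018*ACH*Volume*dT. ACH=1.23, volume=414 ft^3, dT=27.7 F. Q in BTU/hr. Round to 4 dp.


Q = 0.018 * 1.23 * 414 * 27.7 = 253.8971 BTU/hr

253.8971 BTU/hr


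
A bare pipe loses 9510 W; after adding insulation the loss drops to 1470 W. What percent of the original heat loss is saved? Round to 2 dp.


Savings = ((9510-1470)/9510)*100 = 84.54 %

84.54 %


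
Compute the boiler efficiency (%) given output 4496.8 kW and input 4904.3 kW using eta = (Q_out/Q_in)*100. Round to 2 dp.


eta = (4496.8/4904.3)*100 = 91.69 %

91.69 %


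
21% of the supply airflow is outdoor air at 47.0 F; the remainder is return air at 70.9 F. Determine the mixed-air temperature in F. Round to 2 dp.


T_mix = 0.21*47.0 + 0.79*70.9 = 65.88 F

65.88 F


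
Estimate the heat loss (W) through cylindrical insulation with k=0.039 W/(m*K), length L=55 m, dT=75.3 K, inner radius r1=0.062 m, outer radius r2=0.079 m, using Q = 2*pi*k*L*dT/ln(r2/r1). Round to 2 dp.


Q = 2*pi*0.039*55*75.3/ln(0.079/0.062) = 4188.17 W

4188.17 W


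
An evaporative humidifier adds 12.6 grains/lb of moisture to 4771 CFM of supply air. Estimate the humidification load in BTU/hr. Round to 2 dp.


Q = 0.68 * 4771 * 12.6 = 40877.93 BTU/hr

40877.93 BTU/hr


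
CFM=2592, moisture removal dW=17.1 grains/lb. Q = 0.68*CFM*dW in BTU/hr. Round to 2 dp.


Q = 0.68 * 2592 * 17.1 = 30139.78 BTU/hr

30139.78 BTU/hr


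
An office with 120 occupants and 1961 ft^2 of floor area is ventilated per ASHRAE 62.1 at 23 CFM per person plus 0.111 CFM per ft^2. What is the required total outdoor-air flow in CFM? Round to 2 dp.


Total = 120*23 + 1961*0.111 = 2977.67 CFM

2977.67 CFM


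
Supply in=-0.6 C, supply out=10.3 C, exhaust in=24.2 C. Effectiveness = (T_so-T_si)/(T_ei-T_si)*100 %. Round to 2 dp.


eff = (10.3-(-0.6))/(24.2-(-0.6))*100 = 43.95 %

43.95 %


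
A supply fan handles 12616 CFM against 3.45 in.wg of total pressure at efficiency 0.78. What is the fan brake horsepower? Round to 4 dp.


BHP = 12616 * 3.45 / (6356 * 0.78) = 8.7793 hp

8.7793 hp


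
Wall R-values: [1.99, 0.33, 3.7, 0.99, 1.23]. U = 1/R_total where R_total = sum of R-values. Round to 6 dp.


R_total = 1.99 + 0.33 + 3.7 + 0.99 + 1.23 = 8.24
U = 1/8.24 = 0.121359

0.121359


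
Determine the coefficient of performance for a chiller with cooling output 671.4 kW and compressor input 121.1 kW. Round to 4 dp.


COP = 671.4 / 121.1 = 5.5442

5.5442


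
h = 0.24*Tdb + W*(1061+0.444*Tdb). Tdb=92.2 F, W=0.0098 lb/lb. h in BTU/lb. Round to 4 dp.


h = 0.24*92.2 + 0.0098*(1061+0.444*92.2) = 32.9270 BTU/lb

32.9270 BTU/lb


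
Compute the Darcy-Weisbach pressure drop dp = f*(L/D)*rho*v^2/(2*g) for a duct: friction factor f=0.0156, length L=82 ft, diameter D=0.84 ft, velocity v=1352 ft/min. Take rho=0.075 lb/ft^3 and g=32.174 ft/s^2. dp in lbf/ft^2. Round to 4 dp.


v_fps = 1352/60 = 22.5333 ft/s
dp = 0.0156*(82/0.84)*0.075*22.5333^2/(2*32.174) = 0.9012 lbf/ft^2

0.9012 lbf/ft^2


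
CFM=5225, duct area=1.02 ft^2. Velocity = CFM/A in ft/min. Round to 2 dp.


V = 5225 / 1.02 = 5122.55 ft/min

5122.55 ft/min


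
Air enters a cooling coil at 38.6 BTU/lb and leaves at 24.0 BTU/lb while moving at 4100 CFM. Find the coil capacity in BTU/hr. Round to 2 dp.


Q = 4.5 * 4100 * (38.6 - 24.0) = 269370.00 BTU/hr

269370.00 BTU/hr


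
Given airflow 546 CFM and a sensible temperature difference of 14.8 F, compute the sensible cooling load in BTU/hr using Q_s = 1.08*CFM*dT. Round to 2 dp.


Q = 1.08 * 546 * 14.8 = 8727.26 BTU/hr

8727.26 BTU/hr


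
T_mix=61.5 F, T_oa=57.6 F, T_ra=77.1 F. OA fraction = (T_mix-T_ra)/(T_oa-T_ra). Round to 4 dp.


frac = (61.5 - 77.1) / (57.6 - 77.1) = 0.8000

0.8000


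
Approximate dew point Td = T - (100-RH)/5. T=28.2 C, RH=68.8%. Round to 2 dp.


Td = 28.2 - (100-68.8)/5 = 21.96 C

21.96 C


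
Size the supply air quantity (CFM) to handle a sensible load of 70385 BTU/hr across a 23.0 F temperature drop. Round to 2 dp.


CFM = 70385 / (1.08 * 23.0) = 2833.53

2833.53 CFM


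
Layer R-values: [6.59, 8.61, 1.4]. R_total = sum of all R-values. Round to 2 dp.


R_total = 6.59 + 8.61 + 1.4 = 16.60

16.60


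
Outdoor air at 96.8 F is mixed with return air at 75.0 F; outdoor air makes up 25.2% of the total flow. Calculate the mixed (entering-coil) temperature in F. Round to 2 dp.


T_mix = 75.0 + (25.2/100)*(96.8-75.0) = 80.49 F

80.49 F


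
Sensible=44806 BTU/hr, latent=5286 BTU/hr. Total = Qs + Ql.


Qt = 44806 + 5286 = 50092 BTU/hr

50092 BTU/hr


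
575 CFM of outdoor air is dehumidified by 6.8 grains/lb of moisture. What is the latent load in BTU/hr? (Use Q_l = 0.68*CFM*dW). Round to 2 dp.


Q = 0.68 * 575 * 6.8 = 2658.80 BTU/hr

2658.80 BTU/hr


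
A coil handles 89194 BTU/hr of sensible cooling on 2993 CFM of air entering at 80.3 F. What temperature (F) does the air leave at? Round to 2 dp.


dT = 89194/(1.08*2993) = 27.5934
T_leave = 80.3 - 27.5934 = 52.71 F

52.71 F


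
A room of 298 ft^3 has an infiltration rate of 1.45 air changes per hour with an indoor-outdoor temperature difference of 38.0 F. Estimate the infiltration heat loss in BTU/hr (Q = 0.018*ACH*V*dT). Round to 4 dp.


Q = 0.018 * 1.45 * 298 * 38.0 = 295.5564 BTU/hr

295.5564 BTU/hr


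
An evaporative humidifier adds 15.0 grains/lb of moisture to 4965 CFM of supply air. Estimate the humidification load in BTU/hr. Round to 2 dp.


Q = 0.68 * 4965 * 15.0 = 50643.00 BTU/hr

50643.00 BTU/hr


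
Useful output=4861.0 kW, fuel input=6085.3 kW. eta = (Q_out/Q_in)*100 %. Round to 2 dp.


eta = (4861.0/6085.3)*100 = 79.88 %

79.88 %


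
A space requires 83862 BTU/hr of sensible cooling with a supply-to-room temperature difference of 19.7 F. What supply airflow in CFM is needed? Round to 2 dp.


CFM = 83862 / (1.08 * 19.7) = 3941.62

3941.62 CFM


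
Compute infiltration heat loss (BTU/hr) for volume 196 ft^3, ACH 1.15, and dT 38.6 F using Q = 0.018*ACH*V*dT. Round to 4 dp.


Q = 0.018 * 1.15 * 196 * 38.6 = 156.6079 BTU/hr

156.6079 BTU/hr


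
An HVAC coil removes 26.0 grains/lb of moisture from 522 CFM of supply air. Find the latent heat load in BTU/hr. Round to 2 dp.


Q = 0.68 * 522 * 26.0 = 9228.96 BTU/hr

9228.96 BTU/hr


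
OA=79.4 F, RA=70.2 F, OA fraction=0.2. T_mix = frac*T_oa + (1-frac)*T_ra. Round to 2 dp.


T_mix = 0.2*79.4 + 0.8*70.2 = 72.04 F

72.04 F


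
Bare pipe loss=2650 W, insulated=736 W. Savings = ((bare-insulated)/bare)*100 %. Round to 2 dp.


Savings = ((2650-736)/2650)*100 = 72.23 %

72.23 %


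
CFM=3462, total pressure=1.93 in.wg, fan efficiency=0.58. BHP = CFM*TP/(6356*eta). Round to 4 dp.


BHP = 3462 * 1.93 / (6356 * 0.58) = 1.8125 hp

1.8125 hp


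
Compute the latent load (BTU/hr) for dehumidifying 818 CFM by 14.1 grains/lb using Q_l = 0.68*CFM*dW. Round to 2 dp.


Q = 0.68 * 818 * 14.1 = 7842.98 BTU/hr

7842.98 BTU/hr


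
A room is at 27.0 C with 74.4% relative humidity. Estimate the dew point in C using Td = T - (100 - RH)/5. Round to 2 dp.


Td = 27.0 - (100-74.4)/5 = 21.88 C

21.88 C


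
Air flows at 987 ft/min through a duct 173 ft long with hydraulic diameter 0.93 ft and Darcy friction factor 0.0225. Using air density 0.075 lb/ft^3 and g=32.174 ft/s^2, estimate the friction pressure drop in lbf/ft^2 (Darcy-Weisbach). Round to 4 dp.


v_fps = 987/60 = 16.45 ft/s
dp = 0.0225*(173/0.93)*0.075*16.45^2/(2*32.174) = 1.3201 lbf/ft^2

1.3201 lbf/ft^2


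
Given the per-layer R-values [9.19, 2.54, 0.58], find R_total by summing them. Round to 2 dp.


R_total = 9.19 + 2.54 + 0.58 = 12.31

12.31


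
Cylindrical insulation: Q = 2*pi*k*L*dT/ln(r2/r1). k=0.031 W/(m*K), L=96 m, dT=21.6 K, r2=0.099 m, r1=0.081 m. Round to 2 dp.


Q = 2*pi*0.031*96*21.6/ln(0.099/0.081) = 2012.72 W

2012.72 W


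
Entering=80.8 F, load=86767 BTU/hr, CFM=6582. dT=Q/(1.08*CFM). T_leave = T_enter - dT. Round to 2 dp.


dT = 86767/(1.08*6582) = 12.2060
T_leave = 80.8 - 12.2060 = 68.59 F

68.59 F


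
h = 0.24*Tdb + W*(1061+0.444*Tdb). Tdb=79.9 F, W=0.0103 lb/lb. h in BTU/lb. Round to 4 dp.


h = 0.24*79.9 + 0.0103*(1061+0.444*79.9) = 30.4697 BTU/lb

30.4697 BTU/lb


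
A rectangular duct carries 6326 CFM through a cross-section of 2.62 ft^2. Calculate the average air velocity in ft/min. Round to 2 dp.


V = 6326 / 2.62 = 2414.50 ft/min

2414.50 ft/min


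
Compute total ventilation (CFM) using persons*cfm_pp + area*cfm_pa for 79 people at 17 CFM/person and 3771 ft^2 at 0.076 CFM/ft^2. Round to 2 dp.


Total = 79*17 + 3771*0.076 = 1629.60 CFM

1629.60 CFM


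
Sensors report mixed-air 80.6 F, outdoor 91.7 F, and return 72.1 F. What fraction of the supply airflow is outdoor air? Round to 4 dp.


frac = (80.6 - 72.1) / (91.7 - 72.1) = 0.4337

0.4337


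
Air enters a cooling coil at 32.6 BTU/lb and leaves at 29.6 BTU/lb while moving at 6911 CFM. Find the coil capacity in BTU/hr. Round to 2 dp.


Q = 4.5 * 6911 * (32.6 - 29.6) = 93298.50 BTU/hr

93298.50 BTU/hr


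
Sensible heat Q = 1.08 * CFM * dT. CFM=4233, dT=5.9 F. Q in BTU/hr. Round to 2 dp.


Q = 1.08 * 4233 * 5.9 = 26972.68 BTU/hr

26972.68 BTU/hr


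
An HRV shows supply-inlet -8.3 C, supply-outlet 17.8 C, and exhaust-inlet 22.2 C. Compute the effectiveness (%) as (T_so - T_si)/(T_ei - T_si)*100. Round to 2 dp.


eff = (17.8-(-8.3))/(22.2-(-8.3))*100 = 85.57 %

85.57 %


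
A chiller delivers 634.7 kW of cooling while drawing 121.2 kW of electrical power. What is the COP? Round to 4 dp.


COP = 634.7 / 121.2 = 5.2368

5.2368


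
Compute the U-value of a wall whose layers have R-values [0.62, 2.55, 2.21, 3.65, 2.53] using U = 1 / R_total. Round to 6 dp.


R_total = 0.62 + 2.55 + 2.21 + 3.65 + 2.53 = 11.56
U = 1/11.56 = 0.086505

0.086505


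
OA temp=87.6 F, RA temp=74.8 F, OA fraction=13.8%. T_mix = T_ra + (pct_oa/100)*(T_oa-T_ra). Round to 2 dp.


T_mix = 74.8 + (13.8/100)*(87.6-74.8) = 76.57 F

76.57 F


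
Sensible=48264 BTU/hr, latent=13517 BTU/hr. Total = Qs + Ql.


Qt = 48264 + 13517 = 61781 BTU/hr

61781 BTU/hr


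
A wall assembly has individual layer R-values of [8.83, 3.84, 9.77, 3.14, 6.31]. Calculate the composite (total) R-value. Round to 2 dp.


R_total = 8.83 + 3.84 + 9.77 + 3.14 + 6.31 = 31.89

31.89


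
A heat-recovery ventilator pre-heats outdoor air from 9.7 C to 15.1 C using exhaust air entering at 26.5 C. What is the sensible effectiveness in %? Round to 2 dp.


eff = (15.1-9.7)/(26.5-9.7)*100 = 32.14 %

32.14 %


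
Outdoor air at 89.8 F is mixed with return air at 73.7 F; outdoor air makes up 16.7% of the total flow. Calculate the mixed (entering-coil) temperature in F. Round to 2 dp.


T_mix = 73.7 + (16.7/100)*(89.8-73.7) = 76.39 F

76.39 F


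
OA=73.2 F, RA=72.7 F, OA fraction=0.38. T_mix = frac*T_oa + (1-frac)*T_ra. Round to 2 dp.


T_mix = 0.38*73.2 + 0.62*72.7 = 72.89 F

72.89 F


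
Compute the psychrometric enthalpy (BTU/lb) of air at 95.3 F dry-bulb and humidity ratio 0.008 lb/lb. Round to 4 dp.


h = 0.24*95.3 + 0.008*(1061+0.444*95.3) = 31.6985 BTU/lb

31.6985 BTU/lb


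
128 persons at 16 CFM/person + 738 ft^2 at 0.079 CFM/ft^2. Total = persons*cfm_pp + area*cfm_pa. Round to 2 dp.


Total = 128*16 + 738*0.079 = 2106.30 CFM

2106.30 CFM


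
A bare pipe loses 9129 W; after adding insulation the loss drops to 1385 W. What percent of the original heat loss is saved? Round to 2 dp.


Savings = ((9129-1385)/9129)*100 = 84.83 %

84.83 %


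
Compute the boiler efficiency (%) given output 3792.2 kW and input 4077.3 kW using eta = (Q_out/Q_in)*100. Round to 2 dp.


eta = (3792.2/4077.3)*100 = 93.01 %

93.01 %


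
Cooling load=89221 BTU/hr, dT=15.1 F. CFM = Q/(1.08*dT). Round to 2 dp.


CFM = 89221 / (1.08 * 15.1) = 5471.00

5471.00 CFM


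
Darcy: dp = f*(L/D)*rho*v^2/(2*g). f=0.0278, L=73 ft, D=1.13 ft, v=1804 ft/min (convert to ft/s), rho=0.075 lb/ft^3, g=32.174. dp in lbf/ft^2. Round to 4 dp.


v_fps = 1804/60 = 30.0667 ft/s
dp = 0.0278*(73/1.13)*0.075*30.0667^2/(2*32.174) = 1.8923 lbf/ft^2

1.8923 lbf/ft^2


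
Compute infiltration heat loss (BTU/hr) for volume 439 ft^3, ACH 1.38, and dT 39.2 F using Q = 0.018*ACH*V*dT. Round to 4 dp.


Q = 0.018 * 1.38 * 439 * 39.2 = 427.4666 BTU/hr

427.4666 BTU/hr


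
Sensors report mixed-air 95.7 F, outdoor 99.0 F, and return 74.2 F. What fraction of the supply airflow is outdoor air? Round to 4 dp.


frac = (95.7 - 74.2) / (99.0 - 74.2) = 0.8669

0.8669


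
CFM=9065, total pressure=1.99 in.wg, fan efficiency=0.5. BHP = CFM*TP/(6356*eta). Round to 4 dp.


BHP = 9065 * 1.99 / (6356 * 0.5) = 5.6763 hp

5.6763 hp


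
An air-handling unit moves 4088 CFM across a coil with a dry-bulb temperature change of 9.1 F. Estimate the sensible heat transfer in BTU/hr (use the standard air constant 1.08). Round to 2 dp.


Q = 1.08 * 4088 * 9.1 = 40176.86 BTU/hr

40176.86 BTU/hr


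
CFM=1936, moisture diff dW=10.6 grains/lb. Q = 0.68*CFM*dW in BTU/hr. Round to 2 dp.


Q = 0.68 * 1936 * 10.6 = 13954.69 BTU/hr

13954.69 BTU/hr


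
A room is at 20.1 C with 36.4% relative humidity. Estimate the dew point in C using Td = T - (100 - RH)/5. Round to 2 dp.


Td = 20.1 - (100-36.4)/5 = 7.38 C

7.38 C


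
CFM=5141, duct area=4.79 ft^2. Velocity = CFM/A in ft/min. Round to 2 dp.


V = 5141 / 4.79 = 1073.28 ft/min

1073.28 ft/min


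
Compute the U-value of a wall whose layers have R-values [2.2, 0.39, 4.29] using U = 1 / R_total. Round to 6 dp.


R_total = 2.2 + 0.39 + 4.29 = 6.88
U = 1/6.88 = 0.145349

0.145349


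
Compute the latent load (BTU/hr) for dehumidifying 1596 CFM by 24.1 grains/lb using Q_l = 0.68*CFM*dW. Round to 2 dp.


Q = 0.68 * 1596 * 24.1 = 26155.25 BTU/hr

26155.25 BTU/hr


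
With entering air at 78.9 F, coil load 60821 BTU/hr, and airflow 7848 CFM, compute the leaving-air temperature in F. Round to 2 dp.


dT = 60821/(1.08*7848) = 7.1758
T_leave = 78.9 - 7.1758 = 71.72 F

71.72 F


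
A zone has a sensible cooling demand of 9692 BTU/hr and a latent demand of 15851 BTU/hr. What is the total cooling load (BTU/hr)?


Qt = 9692 + 15851 = 25543 BTU/hr

25543 BTU/hr


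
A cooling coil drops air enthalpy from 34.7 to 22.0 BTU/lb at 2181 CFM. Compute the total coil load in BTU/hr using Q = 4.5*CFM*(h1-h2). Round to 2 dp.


Q = 4.5 * 2181 * (34.7 - 22.0) = 124644.15 BTU/hr

124644.15 BTU/hr


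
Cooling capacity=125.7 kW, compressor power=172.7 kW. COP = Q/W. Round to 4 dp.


COP = 125.7 / 172.7 = 0.7279

0.7279


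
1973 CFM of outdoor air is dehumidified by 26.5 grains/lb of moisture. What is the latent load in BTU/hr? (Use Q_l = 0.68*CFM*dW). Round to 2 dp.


Q = 0.68 * 1973 * 26.5 = 35553.46 BTU/hr

35553.46 BTU/hr


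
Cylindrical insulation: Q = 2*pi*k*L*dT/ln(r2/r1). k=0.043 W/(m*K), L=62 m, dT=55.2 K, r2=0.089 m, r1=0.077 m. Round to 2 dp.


Q = 2*pi*0.043*62*55.2/ln(0.089/0.077) = 6384.37 W

6384.37 W


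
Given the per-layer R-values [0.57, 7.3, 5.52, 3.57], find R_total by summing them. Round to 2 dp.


R_total = 0.57 + 7.3 + 5.52 + 3.57 = 16.96

16.96


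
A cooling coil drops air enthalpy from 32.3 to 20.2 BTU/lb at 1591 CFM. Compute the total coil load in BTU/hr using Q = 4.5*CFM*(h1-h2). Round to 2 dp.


Q = 4.5 * 1591 * (32.3 - 20.2) = 86629.95 BTU/hr

86629.95 BTU/hr


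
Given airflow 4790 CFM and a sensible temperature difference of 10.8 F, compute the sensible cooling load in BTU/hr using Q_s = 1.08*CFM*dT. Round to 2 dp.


Q = 1.08 * 4790 * 10.8 = 55870.56 BTU/hr

55870.56 BTU/hr


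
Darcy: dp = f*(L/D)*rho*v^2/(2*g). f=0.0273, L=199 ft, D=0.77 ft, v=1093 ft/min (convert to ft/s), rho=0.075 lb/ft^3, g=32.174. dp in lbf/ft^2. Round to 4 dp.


v_fps = 1093/60 = 18.2167 ft/s
dp = 0.0273*(199/0.77)*0.075*18.2167^2/(2*32.174) = 2.7289 lbf/ft^2

2.7289 lbf/ft^2


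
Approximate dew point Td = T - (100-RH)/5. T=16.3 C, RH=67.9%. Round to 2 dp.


Td = 16.3 - (100-67.9)/5 = 9.88 C

9.88 C


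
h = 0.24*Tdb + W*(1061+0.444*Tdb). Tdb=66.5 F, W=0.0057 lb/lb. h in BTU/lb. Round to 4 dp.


h = 0.24*66.5 + 0.0057*(1061+0.444*66.5) = 22.1760 BTU/lb

22.1760 BTU/lb


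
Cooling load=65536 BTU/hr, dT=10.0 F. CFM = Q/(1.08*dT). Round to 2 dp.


CFM = 65536 / (1.08 * 10.0) = 6068.15

6068.15 CFM


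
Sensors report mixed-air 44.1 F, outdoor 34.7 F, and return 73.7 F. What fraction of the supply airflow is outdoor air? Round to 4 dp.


frac = (44.1 - 73.7) / (34.7 - 73.7) = 0.7590

0.7590


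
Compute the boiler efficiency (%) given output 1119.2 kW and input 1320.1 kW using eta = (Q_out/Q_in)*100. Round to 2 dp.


eta = (1119.2/1320.1)*100 = 84.78 %

84.78 %


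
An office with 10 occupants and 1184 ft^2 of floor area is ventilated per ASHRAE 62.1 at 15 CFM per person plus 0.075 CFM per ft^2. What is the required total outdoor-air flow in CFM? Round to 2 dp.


Total = 10*15 + 1184*0.075 = 238.80 CFM

238.80 CFM


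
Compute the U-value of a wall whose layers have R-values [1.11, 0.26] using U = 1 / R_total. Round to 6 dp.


R_total = 1.11 + 0.26 = 1.37
U = 1/1.37 = 0.729927

0.729927


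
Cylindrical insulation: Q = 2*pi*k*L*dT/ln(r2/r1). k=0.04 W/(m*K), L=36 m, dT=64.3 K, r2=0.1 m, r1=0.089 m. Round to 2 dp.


Q = 2*pi*0.04*36*64.3/ln(0.1/0.089) = 4992.31 W

4992.31 W


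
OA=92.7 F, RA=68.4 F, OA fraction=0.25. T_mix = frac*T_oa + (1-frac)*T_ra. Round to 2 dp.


T_mix = 0.25*92.7 + 0.75*68.4 = 74.48 F

74.48 F


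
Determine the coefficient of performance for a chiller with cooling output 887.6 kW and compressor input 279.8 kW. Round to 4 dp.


COP = 887.6 / 279.8 = 3.1723

3.1723


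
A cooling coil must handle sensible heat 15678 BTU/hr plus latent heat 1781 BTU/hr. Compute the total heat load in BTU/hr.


Qt = 15678 + 1781 = 17459 BTU/hr

17459 BTU/hr


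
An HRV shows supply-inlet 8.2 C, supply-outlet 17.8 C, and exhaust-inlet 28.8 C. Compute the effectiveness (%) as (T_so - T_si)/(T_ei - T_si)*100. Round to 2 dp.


eff = (17.8-8.2)/(28.8-8.2)*100 = 46.60 %

46.60 %


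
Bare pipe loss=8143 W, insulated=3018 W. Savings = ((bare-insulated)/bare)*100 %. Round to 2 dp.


Savings = ((8143-3018)/8143)*100 = 62.94 %

62.94 %


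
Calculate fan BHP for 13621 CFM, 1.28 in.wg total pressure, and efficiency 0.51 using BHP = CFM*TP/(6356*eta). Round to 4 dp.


BHP = 13621 * 1.28 / (6356 * 0.51) = 5.3785 hp

5.3785 hp


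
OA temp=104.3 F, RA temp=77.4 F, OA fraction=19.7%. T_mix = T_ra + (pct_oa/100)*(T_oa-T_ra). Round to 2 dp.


T_mix = 77.4 + (19.7/100)*(104.3-77.4) = 82.70 F

82.70 F


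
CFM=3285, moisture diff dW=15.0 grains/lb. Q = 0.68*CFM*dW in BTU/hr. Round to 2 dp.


Q = 0.68 * 3285 * 15.0 = 33507.00 BTU/hr

33507.00 BTU/hr


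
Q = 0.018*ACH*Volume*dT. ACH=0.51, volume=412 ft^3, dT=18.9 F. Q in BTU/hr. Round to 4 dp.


Q = 0.018 * 0.51 * 412 * 18.9 = 71.4828 BTU/hr

71.4828 BTU/hr


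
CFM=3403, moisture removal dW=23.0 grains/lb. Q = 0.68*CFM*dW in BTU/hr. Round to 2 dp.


Q = 0.68 * 3403 * 23.0 = 53222.92 BTU/hr

53222.92 BTU/hr


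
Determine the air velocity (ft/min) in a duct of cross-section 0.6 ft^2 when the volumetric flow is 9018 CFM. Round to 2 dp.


V = 9018 / 0.6 = 15030.00 ft/min

15030.00 ft/min


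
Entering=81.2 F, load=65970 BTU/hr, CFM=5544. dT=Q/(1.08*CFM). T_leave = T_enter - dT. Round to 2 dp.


dT = 65970/(1.08*5544) = 11.0179
T_leave = 81.2 - 11.0179 = 70.18 F

70.18 F


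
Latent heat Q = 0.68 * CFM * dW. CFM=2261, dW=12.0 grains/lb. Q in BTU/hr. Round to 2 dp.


Q = 0.68 * 2261 * 12.0 = 18449.76 BTU/hr

18449.76 BTU/hr


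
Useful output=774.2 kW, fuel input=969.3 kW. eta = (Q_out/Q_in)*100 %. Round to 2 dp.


eta = (774.2/969.3)*100 = 79.87 %

79.87 %


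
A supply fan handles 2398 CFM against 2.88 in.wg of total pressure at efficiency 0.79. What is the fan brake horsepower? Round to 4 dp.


BHP = 2398 * 2.88 / (6356 * 0.79) = 1.3754 hp

1.3754 hp


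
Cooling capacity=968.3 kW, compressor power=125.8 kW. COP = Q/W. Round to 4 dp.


COP = 968.3 / 125.8 = 7.6971

7.6971


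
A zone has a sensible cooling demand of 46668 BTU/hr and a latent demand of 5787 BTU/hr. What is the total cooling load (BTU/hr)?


Qt = 46668 + 5787 = 52455 BTU/hr

52455 BTU/hr


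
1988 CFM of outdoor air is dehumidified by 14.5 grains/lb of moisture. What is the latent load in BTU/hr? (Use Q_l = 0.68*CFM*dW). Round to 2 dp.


Q = 0.68 * 1988 * 14.5 = 19601.68 BTU/hr

19601.68 BTU/hr


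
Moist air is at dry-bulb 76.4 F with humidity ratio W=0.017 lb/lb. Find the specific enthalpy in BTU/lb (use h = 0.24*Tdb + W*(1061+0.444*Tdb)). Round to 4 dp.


h = 0.24*76.4 + 0.017*(1061+0.444*76.4) = 36.9497 BTU/lb

36.9497 BTU/lb


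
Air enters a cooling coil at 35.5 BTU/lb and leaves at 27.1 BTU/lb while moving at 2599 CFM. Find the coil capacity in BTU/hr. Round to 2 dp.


Q = 4.5 * 2599 * (35.5 - 27.1) = 98242.20 BTU/hr

98242.20 BTU/hr


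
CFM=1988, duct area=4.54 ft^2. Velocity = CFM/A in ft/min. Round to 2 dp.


V = 1988 / 4.54 = 437.89 ft/min

437.89 ft/min


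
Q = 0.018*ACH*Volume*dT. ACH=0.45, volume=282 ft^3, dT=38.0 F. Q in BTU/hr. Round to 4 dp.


Q = 0.018 * 0.45 * 282 * 38.0 = 86.7996 BTU/hr

86.7996 BTU/hr


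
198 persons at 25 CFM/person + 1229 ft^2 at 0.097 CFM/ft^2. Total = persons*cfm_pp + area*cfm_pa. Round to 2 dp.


Total = 198*25 + 1229*0.097 = 5069.21 CFM

5069.21 CFM


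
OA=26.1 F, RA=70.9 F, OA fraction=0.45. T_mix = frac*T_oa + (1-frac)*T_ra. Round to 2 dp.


T_mix = 0.45*26.1 + 0.55*70.9 = 50.74 F

50.74 F


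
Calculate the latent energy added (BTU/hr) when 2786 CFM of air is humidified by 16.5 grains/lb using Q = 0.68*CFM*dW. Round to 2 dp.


Q = 0.68 * 2786 * 16.5 = 31258.92 BTU/hr

31258.92 BTU/hr


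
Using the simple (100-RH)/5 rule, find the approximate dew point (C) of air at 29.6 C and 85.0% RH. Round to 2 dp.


Td = 29.6 - (100-85.0)/5 = 26.60 C

26.60 C


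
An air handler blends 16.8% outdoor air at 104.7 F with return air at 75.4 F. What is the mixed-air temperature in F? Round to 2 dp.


T_mix = 75.4 + (16.8/100)*(104.7-75.4) = 80.32 F

80.32 F


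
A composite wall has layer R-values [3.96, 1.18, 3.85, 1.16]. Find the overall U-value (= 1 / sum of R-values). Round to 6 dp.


R_total = 3.96 + 1.18 + 3.85 + 1.16 = 10.15
U = 1/10.15 = 0.098522

0.098522


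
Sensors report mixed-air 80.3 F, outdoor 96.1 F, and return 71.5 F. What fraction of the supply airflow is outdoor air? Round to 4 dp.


frac = (80.3 - 71.5) / (96.1 - 71.5) = 0.3577

0.3577


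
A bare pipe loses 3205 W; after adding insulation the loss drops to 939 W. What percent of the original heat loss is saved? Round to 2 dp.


Savings = ((3205-939)/3205)*100 = 70.70 %

70.70 %


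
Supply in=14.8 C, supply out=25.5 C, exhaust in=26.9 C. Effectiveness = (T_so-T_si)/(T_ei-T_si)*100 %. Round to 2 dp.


eff = (25.5-14.8)/(26.9-14.8)*100 = 88.43 %

88.43 %


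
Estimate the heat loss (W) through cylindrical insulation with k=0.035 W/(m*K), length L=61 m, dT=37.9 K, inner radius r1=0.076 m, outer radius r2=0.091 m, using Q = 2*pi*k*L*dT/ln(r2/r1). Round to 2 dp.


Q = 2*pi*0.035*61*37.9/ln(0.091/0.076) = 2822.54 W

2822.54 W


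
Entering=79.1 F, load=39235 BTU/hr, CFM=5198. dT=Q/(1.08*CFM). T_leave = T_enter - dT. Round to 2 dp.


dT = 39235/(1.08*5198) = 6.9890
T_leave = 79.1 - 6.9890 = 72.11 F

72.11 F


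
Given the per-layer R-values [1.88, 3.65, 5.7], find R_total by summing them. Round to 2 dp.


R_total = 1.88 + 3.65 + 5.7 = 11.23

11.23


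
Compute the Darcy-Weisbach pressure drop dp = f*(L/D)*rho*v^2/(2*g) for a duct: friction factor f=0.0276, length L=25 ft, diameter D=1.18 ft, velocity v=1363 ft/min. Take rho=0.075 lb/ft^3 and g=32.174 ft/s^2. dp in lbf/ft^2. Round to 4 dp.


v_fps = 1363/60 = 22.7167 ft/s
dp = 0.0276*(25/1.18)*0.075*22.7167^2/(2*32.174) = 0.3517 lbf/ft^2

0.3517 lbf/ft^2


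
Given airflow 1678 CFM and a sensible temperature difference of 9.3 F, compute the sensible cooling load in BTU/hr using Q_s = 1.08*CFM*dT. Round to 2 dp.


Q = 1.08 * 1678 * 9.3 = 16853.83 BTU/hr

16853.83 BTU/hr


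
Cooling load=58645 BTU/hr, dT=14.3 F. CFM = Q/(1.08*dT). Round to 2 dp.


CFM = 58645 / (1.08 * 14.3) = 3797.27

3797.27 CFM


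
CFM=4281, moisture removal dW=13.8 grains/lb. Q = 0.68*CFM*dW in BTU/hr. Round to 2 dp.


Q = 0.68 * 4281 * 13.8 = 40172.90 BTU/hr

40172.90 BTU/hr


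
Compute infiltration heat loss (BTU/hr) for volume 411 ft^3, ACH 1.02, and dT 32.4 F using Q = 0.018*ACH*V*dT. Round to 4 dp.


Q = 0.018 * 1.02 * 411 * 32.4 = 244.4891 BTU/hr

244.4891 BTU/hr


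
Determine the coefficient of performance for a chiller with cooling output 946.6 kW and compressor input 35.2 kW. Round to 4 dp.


COP = 946.6 / 35.2 = 26.8920

26.8920


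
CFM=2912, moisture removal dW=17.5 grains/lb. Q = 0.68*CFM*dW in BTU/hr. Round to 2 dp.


Q = 0.68 * 2912 * 17.5 = 34652.80 BTU/hr

34652.80 BTU/hr


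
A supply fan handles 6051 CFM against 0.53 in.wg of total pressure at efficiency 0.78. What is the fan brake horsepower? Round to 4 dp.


BHP = 6051 * 0.53 / (6356 * 0.78) = 0.6469 hp

0.6469 hp


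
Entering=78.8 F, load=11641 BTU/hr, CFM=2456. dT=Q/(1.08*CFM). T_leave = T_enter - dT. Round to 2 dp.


dT = 11641/(1.08*2456) = 4.3887
T_leave = 78.8 - 4.3887 = 74.41 F

74.41 F


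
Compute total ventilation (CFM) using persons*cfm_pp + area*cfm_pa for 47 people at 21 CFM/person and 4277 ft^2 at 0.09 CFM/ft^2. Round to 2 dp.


Total = 47*21 + 4277*0.09 = 1371.93 CFM

1371.93 CFM


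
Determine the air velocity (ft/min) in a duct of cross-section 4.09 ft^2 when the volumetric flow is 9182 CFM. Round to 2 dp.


V = 9182 / 4.09 = 2244.99 ft/min

2244.99 ft/min


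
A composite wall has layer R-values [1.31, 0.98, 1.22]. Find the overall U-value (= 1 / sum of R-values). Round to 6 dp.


R_total = 1.31 + 0.98 + 1.22 = 3.51
U = 1/3.51 = 0.284900

0.284900


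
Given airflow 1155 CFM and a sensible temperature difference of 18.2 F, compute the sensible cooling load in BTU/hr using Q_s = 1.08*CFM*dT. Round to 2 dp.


Q = 1.08 * 1155 * 18.2 = 22702.68 BTU/hr

22702.68 BTU/hr


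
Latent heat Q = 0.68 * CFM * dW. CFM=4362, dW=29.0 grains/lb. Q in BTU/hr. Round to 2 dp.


Q = 0.68 * 4362 * 29.0 = 86018.64 BTU/hr

86018.64 BTU/hr


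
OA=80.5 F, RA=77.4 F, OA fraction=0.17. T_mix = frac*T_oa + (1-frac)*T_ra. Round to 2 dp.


T_mix = 0.17*80.5 + 0.83*77.4 = 77.93 F

77.93 F


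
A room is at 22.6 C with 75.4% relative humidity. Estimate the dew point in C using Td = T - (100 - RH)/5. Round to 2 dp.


Td = 22.6 - (100-75.4)/5 = 17.68 C

17.68 C


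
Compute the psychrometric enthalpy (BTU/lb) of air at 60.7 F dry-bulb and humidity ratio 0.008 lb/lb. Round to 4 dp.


h = 0.24*60.7 + 0.008*(1061+0.444*60.7) = 23.2716 BTU/lb

23.2716 BTU/lb


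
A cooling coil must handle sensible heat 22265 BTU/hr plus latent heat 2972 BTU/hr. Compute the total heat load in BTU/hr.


Qt = 22265 + 2972 = 25237 BTU/hr

25237 BTU/hr


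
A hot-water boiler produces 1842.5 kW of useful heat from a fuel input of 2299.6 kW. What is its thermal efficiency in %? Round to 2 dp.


eta = (1842.5/2299.6)*100 = 80.12 %

80.12 %


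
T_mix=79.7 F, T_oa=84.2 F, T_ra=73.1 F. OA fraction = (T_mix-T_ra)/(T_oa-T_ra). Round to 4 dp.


frac = (79.7 - 73.1) / (84.2 - 73.1) = 0.5946

0.5946


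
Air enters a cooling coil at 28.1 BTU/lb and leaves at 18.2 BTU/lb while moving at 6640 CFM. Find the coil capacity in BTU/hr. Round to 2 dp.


Q = 4.5 * 6640 * (28.1 - 18.2) = 295812.00 BTU/hr

295812.00 BTU/hr


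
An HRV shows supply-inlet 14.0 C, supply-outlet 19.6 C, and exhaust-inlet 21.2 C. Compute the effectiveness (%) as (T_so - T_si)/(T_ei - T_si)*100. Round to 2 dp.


eff = (19.6-14.0)/(21.2-14.0)*100 = 77.78 %

77.78 %


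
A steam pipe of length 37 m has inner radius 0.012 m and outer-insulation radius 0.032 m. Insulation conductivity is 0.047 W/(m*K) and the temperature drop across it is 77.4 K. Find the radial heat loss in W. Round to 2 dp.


Q = 2*pi*0.047*37*77.4/ln(0.032/0.012) = 862.24 W

862.24 W


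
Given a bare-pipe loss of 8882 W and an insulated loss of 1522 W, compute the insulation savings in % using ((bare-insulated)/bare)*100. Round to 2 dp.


Savings = ((8882-1522)/8882)*100 = 82.86 %

82.86 %


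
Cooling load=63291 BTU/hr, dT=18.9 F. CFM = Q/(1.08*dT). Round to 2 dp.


CFM = 63291 / (1.08 * 18.9) = 3100.68

3100.68 CFM


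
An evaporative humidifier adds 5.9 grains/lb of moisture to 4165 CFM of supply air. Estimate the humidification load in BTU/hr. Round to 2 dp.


Q = 0.68 * 4165 * 5.9 = 16709.98 BTU/hr

16709.98 BTU/hr


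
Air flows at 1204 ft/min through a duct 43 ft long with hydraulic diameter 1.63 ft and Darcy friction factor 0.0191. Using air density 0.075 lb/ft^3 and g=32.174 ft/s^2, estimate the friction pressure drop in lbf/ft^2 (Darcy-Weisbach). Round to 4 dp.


v_fps = 1204/60 = 20.0667 ft/s
dp = 0.0191*(43/1.63)*0.075*20.0667^2/(2*32.174) = 0.2365 lbf/ft^2

0.2365 lbf/ft^2


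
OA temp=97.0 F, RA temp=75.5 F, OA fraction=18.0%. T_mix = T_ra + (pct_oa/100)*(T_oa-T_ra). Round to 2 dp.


T_mix = 75.5 + (18.0/100)*(97.0-75.5) = 79.37 F

79.37 F


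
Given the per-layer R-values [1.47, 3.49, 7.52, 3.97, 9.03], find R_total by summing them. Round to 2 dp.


R_total = 1.47 + 3.49 + 7.52 + 3.97 + 9.03 = 25.48

25.48


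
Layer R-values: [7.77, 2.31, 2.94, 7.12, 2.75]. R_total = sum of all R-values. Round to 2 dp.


R_total = 7.77 + 2.31 + 2.94 + 7.12 + 2.75 = 22.89

22.89


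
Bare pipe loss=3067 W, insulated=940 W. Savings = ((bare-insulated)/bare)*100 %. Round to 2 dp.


Savings = ((3067-940)/3067)*100 = 69.35 %

69.35 %


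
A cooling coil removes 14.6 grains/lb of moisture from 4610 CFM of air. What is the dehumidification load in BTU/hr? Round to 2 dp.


Q = 0.68 * 4610 * 14.6 = 45768.08 BTU/hr

45768.08 BTU/hr


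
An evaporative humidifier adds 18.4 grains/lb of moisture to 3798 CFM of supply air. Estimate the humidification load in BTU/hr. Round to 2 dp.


Q = 0.68 * 3798 * 18.4 = 47520.58 BTU/hr

47520.58 BTU/hr


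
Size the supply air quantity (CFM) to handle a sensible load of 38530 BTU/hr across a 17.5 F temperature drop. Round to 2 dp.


CFM = 38530 / (1.08 * 17.5) = 2038.62

2038.62 CFM


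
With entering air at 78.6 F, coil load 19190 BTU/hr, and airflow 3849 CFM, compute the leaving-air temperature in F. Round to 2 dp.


dT = 19190/(1.08*3849) = 4.6164
T_leave = 78.6 - 4.6164 = 73.98 F

73.98 F


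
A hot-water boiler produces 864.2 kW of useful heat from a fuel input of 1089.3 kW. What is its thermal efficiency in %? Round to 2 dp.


eta = (864.2/1089.3)*100 = 79.34 %

79.34 %


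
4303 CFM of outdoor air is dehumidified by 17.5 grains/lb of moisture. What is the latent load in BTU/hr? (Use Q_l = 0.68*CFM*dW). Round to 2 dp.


Q = 0.68 * 4303 * 17.5 = 51205.70 BTU/hr

51205.70 BTU/hr


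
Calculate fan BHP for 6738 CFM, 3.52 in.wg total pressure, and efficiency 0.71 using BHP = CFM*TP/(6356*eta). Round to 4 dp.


BHP = 6738 * 3.52 / (6356 * 0.71) = 5.2557 hp

5.2557 hp


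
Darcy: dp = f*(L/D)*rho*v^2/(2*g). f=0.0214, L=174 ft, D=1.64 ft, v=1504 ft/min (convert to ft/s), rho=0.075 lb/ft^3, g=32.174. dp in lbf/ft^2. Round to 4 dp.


v_fps = 1504/60 = 25.0667 ft/s
dp = 0.0214*(174/1.64)*0.075*25.0667^2/(2*32.174) = 1.6628 lbf/ft^2

1.6628 lbf/ft^2


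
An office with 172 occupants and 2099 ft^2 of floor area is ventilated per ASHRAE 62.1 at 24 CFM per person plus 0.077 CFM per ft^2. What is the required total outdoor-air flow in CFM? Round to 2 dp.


Total = 172*24 + 2099*0.077 = 4289.62 CFM

4289.62 CFM


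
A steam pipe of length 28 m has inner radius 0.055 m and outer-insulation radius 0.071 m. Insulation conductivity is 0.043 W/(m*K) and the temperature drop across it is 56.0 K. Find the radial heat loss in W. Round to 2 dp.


Q = 2*pi*0.043*28*56.0/ln(0.071/0.055) = 1659.07 W

1659.07 W


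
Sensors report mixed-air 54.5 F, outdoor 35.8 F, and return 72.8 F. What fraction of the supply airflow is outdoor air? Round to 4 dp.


frac = (54.5 - 72.8) / (35.8 - 72.8) = 0.4946

0.4946


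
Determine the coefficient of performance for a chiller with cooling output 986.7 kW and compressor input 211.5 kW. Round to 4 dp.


COP = 986.7 / 211.5 = 4.6652

4.6652


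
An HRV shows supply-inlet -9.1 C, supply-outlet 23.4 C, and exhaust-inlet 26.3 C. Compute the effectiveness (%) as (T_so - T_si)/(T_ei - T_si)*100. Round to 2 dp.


eff = (23.4-(-9.1))/(26.3-(-9.1))*100 = 91.81 %

91.81 %


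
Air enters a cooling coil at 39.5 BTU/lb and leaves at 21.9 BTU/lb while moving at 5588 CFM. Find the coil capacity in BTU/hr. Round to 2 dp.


Q = 4.5 * 5588 * (39.5 - 21.9) = 442569.60 BTU/hr

442569.60 BTU/hr


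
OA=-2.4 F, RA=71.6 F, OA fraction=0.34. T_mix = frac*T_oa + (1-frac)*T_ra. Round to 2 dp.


T_mix = 0.34*(-2.4) + 0.66*71.6 = 46.44 F

46.44 F


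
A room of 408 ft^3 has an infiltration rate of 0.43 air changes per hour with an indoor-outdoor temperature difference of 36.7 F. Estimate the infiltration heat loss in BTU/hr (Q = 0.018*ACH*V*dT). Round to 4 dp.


Q = 0.018 * 0.43 * 408 * 36.7 = 115.8957 BTU/hr

115.8957 BTU/hr


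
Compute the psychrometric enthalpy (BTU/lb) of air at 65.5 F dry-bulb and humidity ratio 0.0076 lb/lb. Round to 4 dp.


h = 0.24*65.5 + 0.0076*(1061+0.444*65.5) = 24.0046 BTU/lb

24.0046 BTU/lb


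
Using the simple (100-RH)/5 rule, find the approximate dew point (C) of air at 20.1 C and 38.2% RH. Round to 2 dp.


Td = 20.1 - (100-38.2)/5 = 7.74 C

7.74 C


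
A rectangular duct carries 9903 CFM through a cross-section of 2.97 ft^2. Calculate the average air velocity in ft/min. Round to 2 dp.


V = 9903 / 2.97 = 3334.34 ft/min

3334.34 ft/min


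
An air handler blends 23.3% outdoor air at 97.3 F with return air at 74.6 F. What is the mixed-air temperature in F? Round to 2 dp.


T_mix = 74.6 + (23.3/100)*(97.3-74.6) = 79.89 F

79.89 F


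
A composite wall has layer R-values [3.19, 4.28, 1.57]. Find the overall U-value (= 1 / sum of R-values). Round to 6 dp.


R_total = 3.19 + 4.28 + 1.57 = 9.04
U = 1/9.04 = 0.110619

0.110619


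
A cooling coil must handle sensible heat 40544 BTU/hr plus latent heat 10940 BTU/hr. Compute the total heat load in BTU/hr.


Qt = 40544 + 10940 = 51484 BTU/hr

51484 BTU/hr


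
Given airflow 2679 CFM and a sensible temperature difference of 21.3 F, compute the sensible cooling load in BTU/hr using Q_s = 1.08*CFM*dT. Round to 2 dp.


Q = 1.08 * 2679 * 21.3 = 61627.72 BTU/hr

61627.72 BTU/hr


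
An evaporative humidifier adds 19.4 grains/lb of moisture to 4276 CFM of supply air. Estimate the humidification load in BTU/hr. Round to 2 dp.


Q = 0.68 * 4276 * 19.4 = 56408.99 BTU/hr

56408.99 BTU/hr


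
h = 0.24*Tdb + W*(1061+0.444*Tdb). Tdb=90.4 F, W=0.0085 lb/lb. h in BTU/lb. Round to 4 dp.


h = 0.24*90.4 + 0.0085*(1061+0.444*90.4) = 31.0557 BTU/lb

31.0557 BTU/lb


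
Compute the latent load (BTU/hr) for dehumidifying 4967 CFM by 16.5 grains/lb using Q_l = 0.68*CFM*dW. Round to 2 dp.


Q = 0.68 * 4967 * 16.5 = 55729.74 BTU/hr

55729.74 BTU/hr


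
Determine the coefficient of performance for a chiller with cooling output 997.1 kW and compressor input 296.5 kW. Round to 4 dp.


COP = 997.1 / 296.5 = 3.3629

3.3629


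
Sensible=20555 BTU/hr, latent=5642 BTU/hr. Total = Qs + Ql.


Qt = 20555 + 5642 = 26197 BTU/hr

26197 BTU/hr


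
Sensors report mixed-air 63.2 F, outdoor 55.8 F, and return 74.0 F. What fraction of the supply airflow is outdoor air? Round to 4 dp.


frac = (63.2 - 74.0) / (55.8 - 74.0) = 0.5934

0.5934


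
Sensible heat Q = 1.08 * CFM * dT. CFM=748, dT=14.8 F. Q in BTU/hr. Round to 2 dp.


Q = 1.08 * 748 * 14.8 = 11956.03 BTU/hr

11956.03 BTU/hr


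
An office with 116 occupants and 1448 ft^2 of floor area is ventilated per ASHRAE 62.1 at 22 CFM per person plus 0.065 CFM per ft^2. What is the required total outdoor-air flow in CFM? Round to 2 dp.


Total = 116*22 + 1448*0.065 = 2646.12 CFM

2646.12 CFM


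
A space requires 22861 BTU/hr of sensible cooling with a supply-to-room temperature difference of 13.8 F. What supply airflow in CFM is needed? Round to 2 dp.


CFM = 22861 / (1.08 * 13.8) = 1533.88

1533.88 CFM


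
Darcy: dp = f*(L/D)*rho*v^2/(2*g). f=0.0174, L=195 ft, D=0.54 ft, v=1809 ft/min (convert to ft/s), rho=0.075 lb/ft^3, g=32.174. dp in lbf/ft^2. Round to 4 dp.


v_fps = 1809/60 = 30.15 ft/s
dp = 0.0174*(195/0.54)*0.075*30.15^2/(2*32.174) = 6.6572 lbf/ft^2

6.6572 lbf/ft^2


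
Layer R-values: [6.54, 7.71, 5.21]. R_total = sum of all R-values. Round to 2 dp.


R_total = 6.54 + 7.71 + 5.21 = 19.46

19.46


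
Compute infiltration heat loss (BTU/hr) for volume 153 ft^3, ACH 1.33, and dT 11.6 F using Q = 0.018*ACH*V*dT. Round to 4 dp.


Q = 0.018 * 1.33 * 153 * 11.6 = 42.4887 BTU/hr

42.4887 BTU/hr
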